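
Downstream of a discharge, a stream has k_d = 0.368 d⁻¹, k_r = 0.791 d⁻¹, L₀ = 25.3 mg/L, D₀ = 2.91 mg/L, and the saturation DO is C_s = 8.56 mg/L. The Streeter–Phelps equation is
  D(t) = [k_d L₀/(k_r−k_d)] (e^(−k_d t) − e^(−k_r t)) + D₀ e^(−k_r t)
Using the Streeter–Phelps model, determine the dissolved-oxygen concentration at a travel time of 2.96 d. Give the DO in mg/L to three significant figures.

k_d L₀/(k_r−k_d) = 0.368×25.3/(0.791−0.368) = 9.310/0.4230 = 22.01 mg/L.
e^(−k_d t) = e^(−0.368×2.960) = 0.3365; e^(−k_r t) = e^(−0.791×2.960) = 0.09620.
D = 22.01 × (0.3365 − 0.09620) + 2.91 × 0.09620 = 5.288 + 0.2799 = 5.568 mg/L.
DO = C_s − D = 8.56 − 5.568 = 2.992 mg/L.

DO ≈ 2.99 mg/L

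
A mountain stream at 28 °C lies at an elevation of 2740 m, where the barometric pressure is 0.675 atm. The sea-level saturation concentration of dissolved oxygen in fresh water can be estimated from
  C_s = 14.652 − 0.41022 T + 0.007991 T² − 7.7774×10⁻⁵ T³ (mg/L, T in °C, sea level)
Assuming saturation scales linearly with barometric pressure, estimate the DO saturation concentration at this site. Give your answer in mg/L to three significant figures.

At sea level: C_s = 14.652 − 0.41022×28 + 0.007991×28² − 7.7774×10⁻⁵×28³ = 7.723 mg/L.
Pressure correction: C_s' = 7.723 × 0.675 = 5.213 mg/L.

C_s ≈ 5.21 mg/L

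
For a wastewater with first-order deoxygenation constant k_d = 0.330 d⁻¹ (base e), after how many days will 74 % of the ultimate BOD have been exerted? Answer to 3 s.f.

t ≈ 4.08 d

y/L₀ = 1 − e^(−k_d t) = 0.74 ⇒ e^(−k_d t) = 0.260
t = −ln(0.260) / 0.330 = 1.347 / 0.330 = 4.082 d.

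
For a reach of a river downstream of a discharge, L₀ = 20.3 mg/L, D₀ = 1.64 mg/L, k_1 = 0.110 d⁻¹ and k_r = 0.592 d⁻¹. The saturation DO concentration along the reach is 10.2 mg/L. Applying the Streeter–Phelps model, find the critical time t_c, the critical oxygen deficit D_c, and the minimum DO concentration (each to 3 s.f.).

t_c = [1/(k_r−k_1)] ln[(k_r/k_1)(1 − D₀(k_r−k_1)/(k_1 L₀))]
= [1/(0.592−0.110)] ln[(0.592/0.110)(1 − 1.64×0.4820/(0.110×20.3))]
= (1/0.4820) ln[5.382 × 0.6460] = 2.075 × ln(3.477) = 2.075 × 1.246 = 2.585 d.
L(t_c) = L₀ e^(−k_1 t_c) = 20.3 × 0.7525 = 15.28 mg/L, and at the critical point k_r D_c = k_1 L, so D_c = (0.110/0.592) × 15.28 = 2.838 mg/L.
Minimum DO = C_s − D_c = 10.2 − 2.838 = 7.362 mg/L.

t_c ≈ 2.59 d; D_c ≈ 2.84 mg/L; min DO ≈ 7.36 mg/L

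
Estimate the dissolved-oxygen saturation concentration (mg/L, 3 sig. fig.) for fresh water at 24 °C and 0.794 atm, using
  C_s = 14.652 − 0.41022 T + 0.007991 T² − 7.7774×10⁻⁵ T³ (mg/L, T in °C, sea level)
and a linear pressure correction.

C_s ≈ 6.62 mg/L

At sea level: C_s = 14.652 − 0.41022×24 + 0.007991×24² − 7.7774×10⁻⁵×24³ = 8.334 mg/L.
Pressure correction: C_s' = 8.334 × 0.794 = 6.618 mg/L.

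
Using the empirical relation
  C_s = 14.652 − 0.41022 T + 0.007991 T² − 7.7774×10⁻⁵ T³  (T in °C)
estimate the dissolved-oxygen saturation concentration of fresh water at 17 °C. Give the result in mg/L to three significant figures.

C_s = 14.652 − 0.41022×17 + 0.007991×17² − 7.7774×10⁻⁵×17³ = 9.606 mg/L.

C_s ≈ 9.61 mg/L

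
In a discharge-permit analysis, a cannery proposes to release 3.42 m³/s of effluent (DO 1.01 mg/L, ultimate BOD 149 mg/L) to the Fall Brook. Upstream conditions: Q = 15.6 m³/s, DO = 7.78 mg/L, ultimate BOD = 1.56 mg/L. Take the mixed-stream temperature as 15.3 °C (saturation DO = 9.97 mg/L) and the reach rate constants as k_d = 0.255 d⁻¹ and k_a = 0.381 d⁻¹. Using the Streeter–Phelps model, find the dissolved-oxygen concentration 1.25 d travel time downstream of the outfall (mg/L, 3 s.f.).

DO ≈ 1.83 mg/L

Mixed DO = (15.6×7.78 + 3.42×1.01)/(15.6+3.42) = 124.8/19.02 = 6.563 mg/L.
Mixed L₀ = (15.6×1.56 + 3.42×149)/(19.02) = 533.9/19.02 = 28.07 mg/L.
Initial deficit D₀ = C_s − DO₀ = 9.97 − 6.563 = 3.407 mg/L.
D(1.25) = [0.255×28.07/(0.381−0.255)](e^(−0.255×1.25) − e^(−0.381×1.25)) + 3.407 e^(−0.381×1.25)
= 56.81 × (0.7271 − 0.6211) + 3.407 × 0.6211 = 8.135 mg/L.
DO = 9.97 − 8.135 = 1.835 mg/L.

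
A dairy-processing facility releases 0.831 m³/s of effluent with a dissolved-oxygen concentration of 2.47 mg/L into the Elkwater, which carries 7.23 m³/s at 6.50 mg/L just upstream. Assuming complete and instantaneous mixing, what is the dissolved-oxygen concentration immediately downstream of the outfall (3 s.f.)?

Flow-weighted mixing: C = (Q_r C_r + Q_w C_w)/(Q_r + Q_w)
= (7.23×6.50 + 0.831×2.47)/(7.23 + 0.831) = 49.05/8.061 = 6.085 mg/L.

6.08 mg/L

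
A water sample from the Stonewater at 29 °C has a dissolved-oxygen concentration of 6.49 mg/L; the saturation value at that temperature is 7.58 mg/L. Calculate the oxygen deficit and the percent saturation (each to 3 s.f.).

D = C_s − C = 7.58 − 6.49 = 1.09 mg/L.
% saturation = 6.49/7.58 × 100 = 85.6 %.

D ≈ 1.09 mg/L; 85.6 % saturation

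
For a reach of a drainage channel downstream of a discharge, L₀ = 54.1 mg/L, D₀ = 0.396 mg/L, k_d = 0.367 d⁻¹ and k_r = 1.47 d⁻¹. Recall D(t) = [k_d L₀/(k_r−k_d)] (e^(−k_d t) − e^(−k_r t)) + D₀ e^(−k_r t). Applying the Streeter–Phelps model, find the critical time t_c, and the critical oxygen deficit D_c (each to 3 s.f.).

t_c ≈ 1.24 d; D_c ≈ 8.58 mg/L

With k_r/k_d = 4.005 and 1 − D₀(k_r−k_d)/(k_d L₀) = 0.9780,
t_c = ln(4.005 × 0.9780) / (1.47 − 0.367) = ln(3.917) / 1.103 = 1.365/1.103 = 1.238 d.
L(t_c) = L₀ e^(−k_d t_c) = 54.1 × 0.6349 = 34.35 mg/L, and at the critical point k_r D_c = k_d L, so D_c = (0.367/1.47) × 34.35 = 8.575 mg/L.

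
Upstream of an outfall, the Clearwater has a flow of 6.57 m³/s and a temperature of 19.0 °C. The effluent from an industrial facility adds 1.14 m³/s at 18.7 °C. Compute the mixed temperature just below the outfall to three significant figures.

19.0 °C

Flow-weighted mixing: C = (Q_r C_r + Q_w C_w)/(Q_r + Q_w)
= (6.57×19.0 + 1.14×18.7)/(6.57 + 1.14) = 146.1/7.710 = 18.96 °C.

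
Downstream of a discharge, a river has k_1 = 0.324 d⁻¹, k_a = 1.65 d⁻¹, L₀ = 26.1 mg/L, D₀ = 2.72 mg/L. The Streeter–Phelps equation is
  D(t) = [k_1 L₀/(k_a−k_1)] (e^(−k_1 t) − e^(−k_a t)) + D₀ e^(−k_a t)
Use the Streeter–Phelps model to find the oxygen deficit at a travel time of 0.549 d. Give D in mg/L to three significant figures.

D ≈ 3.86 mg/L

k_1 L₀/(k_a−k_1) = 0.324×26.1/(1.65−0.324) = 8.456/1.326 = 6.377 mg/L.
e^(−k_1 t) = e^(−0.324×0.5490) = 0.8370; e^(−k_a t) = e^(−1.65×0.5490) = 0.4042.
D = 6.377 × (0.8370 − 0.4042) + 2.72 × 0.4042 = 2.760 + 1.099 = 3.860 mg/L.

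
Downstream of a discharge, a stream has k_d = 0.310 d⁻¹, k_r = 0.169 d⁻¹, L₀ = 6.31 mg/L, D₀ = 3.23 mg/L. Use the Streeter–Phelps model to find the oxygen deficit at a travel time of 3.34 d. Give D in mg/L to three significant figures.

D ≈ 4.80 mg/L

k_d L₀/(k_r−k_d) = 0.310×6.31/(0.169−0.310) = 1.956/-0.1410 = -13.87 mg/L.
e^(−k_d t) = e^(−0.310×3.340) = 0.3551; e^(−k_r t) = e^(−0.169×3.340) = 0.5687.
D = -13.87 × (0.3551 − 0.5687) + 3.23 × 0.5687 = 2.963 + 1.837 = 4.800 mg/L.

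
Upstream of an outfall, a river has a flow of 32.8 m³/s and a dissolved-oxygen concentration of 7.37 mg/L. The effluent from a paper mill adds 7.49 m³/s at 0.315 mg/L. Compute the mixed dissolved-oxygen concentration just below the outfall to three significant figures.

Flow-weighted mixing: C = (Q_r C_r + Q_w C_w)/(Q_r + Q_w)
= (32.8×7.37 + 7.49×0.315)/(32.8 + 7.49) = 244.1/40.29 = 6.058 mg/L.

6.06 mg/L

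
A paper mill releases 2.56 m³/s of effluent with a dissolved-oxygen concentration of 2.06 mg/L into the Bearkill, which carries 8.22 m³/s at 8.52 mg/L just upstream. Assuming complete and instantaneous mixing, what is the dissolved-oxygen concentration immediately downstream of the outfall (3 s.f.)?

Flow-weighted mixing: C = (Q_r C_r + Q_w C_w)/(Q_r + Q_w)
= (8.22×8.52 + 2.56×2.06)/(8.22 + 2.56) = 75.31/10.78 = 6.986 mg/L.

6.99 mg/L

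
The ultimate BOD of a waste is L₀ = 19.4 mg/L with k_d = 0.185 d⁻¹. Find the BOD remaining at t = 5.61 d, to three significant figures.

L ≈ 6.87 mg/L

L_t = L₀ e^(−k_d t) = 19.4 × e^(−0.185×5.61) = 19.4 × 0.3542 = 6.872 mg/L.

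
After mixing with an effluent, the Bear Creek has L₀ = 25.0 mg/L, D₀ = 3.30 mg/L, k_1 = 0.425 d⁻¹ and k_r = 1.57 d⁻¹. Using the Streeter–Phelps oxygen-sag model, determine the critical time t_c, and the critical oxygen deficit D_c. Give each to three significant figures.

t_c ≈ 0.757 d; D_c ≈ 4.90 mg/L

t_c = [1/(k_r−k_1)] ln[(k_r/k_1)(1 − D₀(k_r−k_1)/(k_1 L₀))]
= [1/(1.57−0.425)] ln[(1.57/0.425)(1 − 3.30×1.145/(0.425×25.0))]
= (1/1.145) ln[3.694 × 0.6444] = 0.8734 × ln(2.380) = 0.8734 × 0.8673 = 0.7574 d.
L(t_c) = L₀ e^(−k_1 t_c) = 25.0 × 0.7248 = 18.12 mg/L, and at the critical point k_r D_c = k_1 L, so D_c = (0.425/1.57) × 18.12 = 4.905 mg/L.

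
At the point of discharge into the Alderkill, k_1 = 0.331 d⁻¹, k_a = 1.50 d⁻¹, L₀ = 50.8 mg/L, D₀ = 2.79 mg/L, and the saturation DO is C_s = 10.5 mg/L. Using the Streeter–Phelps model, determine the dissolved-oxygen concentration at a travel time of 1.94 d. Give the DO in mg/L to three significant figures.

k_1 L₀/(k_a−k_1) = 0.331×50.8/(1.50−0.331) = 16.81/1.169 = 14.38 mg/L.
e^(−k_1 t) = e^(−0.331×1.940) = 0.5262; e^(−k_a t) = e^(−1.50×1.940) = 0.05448.
D = 14.38 × (0.5262 − 0.05448) + 2.79 × 0.05448 = 6.785 + 0.1520 = 6.937 mg/L.
DO = C_s − D = 10.5 − 6.937 = 3.563 mg/L.

DO ≈ 3.56 mg/L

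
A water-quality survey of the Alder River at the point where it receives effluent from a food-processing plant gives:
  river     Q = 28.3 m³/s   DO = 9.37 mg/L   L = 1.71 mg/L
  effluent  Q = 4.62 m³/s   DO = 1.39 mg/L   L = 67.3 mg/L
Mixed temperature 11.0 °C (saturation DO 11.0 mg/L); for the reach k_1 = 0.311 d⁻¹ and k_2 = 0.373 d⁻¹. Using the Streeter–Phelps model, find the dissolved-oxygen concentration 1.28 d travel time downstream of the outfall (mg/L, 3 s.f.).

Mixed DO = (28.3×9.37 + 4.62×1.39)/(28.3+4.62) = 271.6/32.92 = 8.250 mg/L.
Mixed L₀ = (28.3×1.71 + 4.62×67.3)/(32.92) = 359.3/32.92 = 10.91 mg/L.
Initial deficit D₀ = C_s − DO₀ = 11.0 − 8.250 = 2.750 mg/L.
D(1.28) = [0.311×10.91/(0.373−0.311)](e^(−0.311×1.28) − e^(−0.373×1.28)) + 2.750 e^(−0.373×1.28)
= 54.75 × (0.6716 − 0.6204) + 2.750 × 0.6204 = 4.511 mg/L.
DO = 11.0 − 4.511 = 6.489 mg/L.

DO ≈ 6.49 mg/L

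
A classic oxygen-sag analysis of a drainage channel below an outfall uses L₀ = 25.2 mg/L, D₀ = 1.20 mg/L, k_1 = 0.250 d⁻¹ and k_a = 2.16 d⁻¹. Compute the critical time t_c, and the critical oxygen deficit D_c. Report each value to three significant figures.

At the critical point dD/dt = 0, so k_1 L₀ e^(−k_1 t) = k_a D. Substituting D(t) from the Streeter–Phelps equation and solving for t gives
t_c = ln[(k_a/k_1)(1 − D₀(k_a−k_1)/(k_1 L₀))] / (k_a−k_1).
Here k_a−k_1 = 1.910 d⁻¹ and 1 − D₀(k_a−k_1)/(k_1 L₀) = 1 − 1.20×1.910/(0.250×25.2) = 0.6362, so
t_c = ln(8.640 × 0.6362) / 1.910 = 1.704 / 1.910 = 0.8922 d.
D_c = (k_1/k_a) L₀ e^(−k_1 t_c) = (0.250/2.16) × 25.2 × e^(−0.250×0.8922) = 0.1157 × 25.2 × 0.8001 = 2.334 mg/L.

t_c ≈ 0.892 d; D_c ≈ 2.33 mg/L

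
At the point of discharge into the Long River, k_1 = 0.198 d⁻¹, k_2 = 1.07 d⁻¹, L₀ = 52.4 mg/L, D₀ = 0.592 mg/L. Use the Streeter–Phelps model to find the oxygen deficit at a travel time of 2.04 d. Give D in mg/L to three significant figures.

k_1 L₀/(k_2−k_1) = 0.198×52.4/(1.07−0.198) = 10.38/0.8720 = 11.90 mg/L.
e^(−k_1 t) = e^(−0.198×2.040) = 0.6677; e^(−k_2 t) = e^(−1.07×2.040) = 0.1127.
D = 11.90 × (0.6677 − 0.1127) + 0.592 × 0.1127 = 6.603 + 0.06673 = 6.670 mg/L.

D ≈ 6.67 mg/L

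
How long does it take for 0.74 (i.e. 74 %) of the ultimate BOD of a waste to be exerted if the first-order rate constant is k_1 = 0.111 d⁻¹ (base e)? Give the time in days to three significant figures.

y/L₀ = 1 − e^(−k_1 t) = 0.74 ⇒ e^(−k_1 t) = 0.260
t = −ln(0.260) / 0.111 = 1.347 / 0.111 = 12.14 d.

t ≈ 12.1 d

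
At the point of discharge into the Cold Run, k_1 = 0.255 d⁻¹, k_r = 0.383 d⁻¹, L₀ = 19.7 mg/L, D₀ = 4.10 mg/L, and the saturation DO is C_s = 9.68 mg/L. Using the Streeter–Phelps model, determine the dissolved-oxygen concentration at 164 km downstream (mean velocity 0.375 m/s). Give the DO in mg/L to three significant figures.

Travel time t = x/v = 164 km / (0.375 m/s) = 164000 m / 0.375 m/s = 437300 s = 5.062 d.
k_1 L₀/(k_r−k_1) = 0.255×19.7/(0.383−0.255) = 5.024/0.1280 = 39.25 mg/L.
e^(−k_1 t) = e^(−0.255×5.062) = 0.2751; e^(−k_r t) = e^(−0.383×5.062) = 0.1439.
D = 39.25 × (0.2751 − 0.1439) + 4.10 × 0.1439 = 5.148 + 0.5900 = 5.738 mg/L.
DO = C_s − D = 9.68 − 5.738 = 3.942 mg/L.

DO ≈ 3.94 mg/L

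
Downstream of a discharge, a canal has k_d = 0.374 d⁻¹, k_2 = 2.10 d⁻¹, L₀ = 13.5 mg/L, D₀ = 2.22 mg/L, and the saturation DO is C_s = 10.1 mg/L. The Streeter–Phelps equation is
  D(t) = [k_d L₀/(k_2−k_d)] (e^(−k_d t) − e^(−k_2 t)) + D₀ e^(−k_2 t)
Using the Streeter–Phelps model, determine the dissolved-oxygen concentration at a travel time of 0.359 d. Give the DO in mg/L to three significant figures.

DO ≈ 7.87 mg/L

k_d L₀/(k_2−k_d) = 0.374×13.5/(2.10−0.374) = 5.049/1.726 = 2.925 mg/L.
e^(−k_d t) = e^(−0.374×0.3590) = 0.8744; e^(−k_2 t) = e^(−2.10×0.3590) = 0.4705.
D = 2.925 × (0.8744 − 0.4705) + 2.22 × 0.4705 = 1.181 + 1.045 = 2.226 mg/L.
DO = C_s − D = 10.1 − 2.226 = 7.874 mg/L.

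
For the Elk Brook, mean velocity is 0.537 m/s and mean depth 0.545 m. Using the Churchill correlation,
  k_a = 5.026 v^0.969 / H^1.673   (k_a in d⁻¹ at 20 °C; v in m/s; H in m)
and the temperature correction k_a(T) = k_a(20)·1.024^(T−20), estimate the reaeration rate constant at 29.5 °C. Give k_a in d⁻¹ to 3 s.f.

k_a ≈ 9.52 d⁻¹

k_a(20) = 5.026 × 0.537^0.969 / 0.545^1.673 = 5.026 × 0.5475 / 0.3622 = 7.596 d⁻¹.
k_a(29.5) = 7.596 × 1.024^(29.5−20) = 7.596 × 1.253 = 9.515 d⁻¹.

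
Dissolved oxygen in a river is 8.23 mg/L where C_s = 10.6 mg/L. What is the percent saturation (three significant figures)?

77.6 % saturation

% saturation = C/C_s × 100 = 8.23/10.6 × 100 = 77.6 %.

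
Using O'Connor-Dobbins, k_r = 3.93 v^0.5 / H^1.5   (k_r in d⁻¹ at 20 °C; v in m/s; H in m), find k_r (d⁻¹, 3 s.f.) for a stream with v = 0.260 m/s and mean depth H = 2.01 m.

k_r = 3.93 × 0.260^0.5 / 2.01^1.5 = 3.93 × 0.5099 / 2.850 = 0.7032 d⁻¹.

k_r ≈ 0.703 d⁻¹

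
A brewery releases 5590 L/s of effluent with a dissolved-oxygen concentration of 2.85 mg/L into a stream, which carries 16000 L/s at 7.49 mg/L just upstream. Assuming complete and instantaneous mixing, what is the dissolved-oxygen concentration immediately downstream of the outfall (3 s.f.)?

Flow-weighted mixing: C = (Q_r C_r + Q_w C_w)/(Q_r + Q_w)
= (16000×7.49 + 5590×2.85)/(16000 + 5590) = 135800/21590 = 6.289 mg/L.

6.29 mg/L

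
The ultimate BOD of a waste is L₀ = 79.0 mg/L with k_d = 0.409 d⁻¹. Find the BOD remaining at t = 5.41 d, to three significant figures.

L ≈ 8.64 mg/L

L_t = L₀ e^(−k_d t) = 79.0 × e^(−0.409×5.41) = 79.0 × 0.1094 = 8.643 mg/L.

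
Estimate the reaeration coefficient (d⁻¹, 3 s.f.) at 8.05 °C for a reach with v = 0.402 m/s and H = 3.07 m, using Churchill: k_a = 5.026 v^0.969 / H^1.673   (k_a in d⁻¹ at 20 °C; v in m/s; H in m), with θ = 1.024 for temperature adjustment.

k_a ≈ 0.240 d⁻¹

k_a(20) = 5.026 × 0.402^0.969 / 3.07^1.673 = 5.026 × 0.4135 / 6.531 = 0.3182 d⁻¹.
k_a(8.05) = 0.3182 × 1.024^(8.05−20) = 0.3182 × 0.7532 = 0.2397 d⁻¹.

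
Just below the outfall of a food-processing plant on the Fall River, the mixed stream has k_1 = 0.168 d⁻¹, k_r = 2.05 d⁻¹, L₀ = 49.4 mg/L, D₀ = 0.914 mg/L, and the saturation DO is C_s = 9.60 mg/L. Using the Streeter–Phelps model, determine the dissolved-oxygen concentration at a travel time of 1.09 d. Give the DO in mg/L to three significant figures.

DO ≈ 6.30 mg/L

k_1 L₀/(k_r−k_1) = 0.168×49.4/(2.05−0.168) = 8.299/1.882 = 4.410 mg/L.
e^(−k_1 t) = e^(−0.168×1.090) = 0.8327; e^(−k_r t) = e^(−2.05×1.090) = 0.1070.
D = 4.410 × (0.8327 − 0.1070) + 0.914 × 0.1070 = 3.200 + 0.09784 = 3.298 mg/L.
DO = C_s − D = 9.60 − 3.298 = 6.302 mg/L.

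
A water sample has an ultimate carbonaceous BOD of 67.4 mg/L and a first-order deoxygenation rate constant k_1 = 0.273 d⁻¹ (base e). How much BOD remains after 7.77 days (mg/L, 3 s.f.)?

L_t = L₀ e^(−k_1 t) = 67.4 × e^(−0.273×7.77) = 67.4 × 0.1199 = 8.080 mg/L.

L ≈ 8.08 mg/L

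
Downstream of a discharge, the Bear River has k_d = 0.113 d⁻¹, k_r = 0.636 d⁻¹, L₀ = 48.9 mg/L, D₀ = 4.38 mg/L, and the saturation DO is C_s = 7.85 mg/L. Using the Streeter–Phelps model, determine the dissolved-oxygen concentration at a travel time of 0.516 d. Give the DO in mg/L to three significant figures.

DO ≈ 2.34 mg/L

k_d L₀/(k_r−k_d) = 0.113×48.9/(0.636−0.113) = 5.526/0.5230 = 10.57 mg/L.
e^(−k_d t) = e^(−0.113×0.5160) = 0.9434; e^(−k_r t) = e^(−0.636×0.5160) = 0.7202.
D = 10.57 × (0.9434 − 0.7202) + 4.38 × 0.7202 = 2.357 + 3.155 = 5.512 mg/L.
DO = C_s − D = 7.85 − 5.512 = 2.338 mg/L.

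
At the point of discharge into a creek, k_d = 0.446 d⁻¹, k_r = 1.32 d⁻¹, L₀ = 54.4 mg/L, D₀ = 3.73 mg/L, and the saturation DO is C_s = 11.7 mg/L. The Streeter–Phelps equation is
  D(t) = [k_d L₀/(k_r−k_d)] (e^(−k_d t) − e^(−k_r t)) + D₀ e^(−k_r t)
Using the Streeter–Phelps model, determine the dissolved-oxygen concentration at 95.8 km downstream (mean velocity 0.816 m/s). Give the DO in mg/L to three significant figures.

Travel time t = x/v = 95.8 km / (0.816 m/s) = 95800 m / 0.816 m/s = 117400 s = 1.359 d.
k_d L₀/(k_r−k_d) = 0.446×54.4/(1.32−0.446) = 24.26/0.8740 = 27.76 mg/L.
e^(−k_d t) = e^(−0.446×1.359) = 0.5455; e^(−k_r t) = e^(−1.32×1.359) = 0.1664.
D = 27.76 × (0.5455 − 0.1664) + 3.73 × 0.1664 = 10.53 + 0.6205 = 11.15 mg/L.
DO = C_s − D = 11.7 − 11.15 = 0.5540 mg/L.

DO ≈ 0.554 mg/L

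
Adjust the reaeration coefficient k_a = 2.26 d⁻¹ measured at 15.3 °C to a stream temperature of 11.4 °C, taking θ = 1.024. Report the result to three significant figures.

k_a(T₂) = k_a(T₁) · θ^(T₂−T₁) = 2.26 × 1.024^(11.4−15.3)
= 2.26 × 1.024^-3.90 = 2.26 × 0.9117 = 2.060 d⁻¹.

k_a ≈ 2.06 d⁻¹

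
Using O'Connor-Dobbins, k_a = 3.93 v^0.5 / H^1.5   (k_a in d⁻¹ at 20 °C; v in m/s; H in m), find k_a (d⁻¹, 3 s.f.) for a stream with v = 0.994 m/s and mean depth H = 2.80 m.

k_a = 3.93 × 0.994^0.5 / 2.80^1.5 = 3.93 × 0.9970 / 4.685 = 0.8363 d⁻¹.

k_a ≈ 0.836 d⁻¹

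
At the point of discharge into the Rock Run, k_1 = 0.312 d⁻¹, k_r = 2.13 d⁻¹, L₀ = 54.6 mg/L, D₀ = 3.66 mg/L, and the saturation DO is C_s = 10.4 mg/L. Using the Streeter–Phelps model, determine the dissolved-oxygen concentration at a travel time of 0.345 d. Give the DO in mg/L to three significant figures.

k_1 L₀/(k_r−k_1) = 0.312×54.6/(2.13−0.312) = 17.04/1.818 = 9.370 mg/L.
e^(−k_1 t) = e^(−0.312×0.3450) = 0.8980; e^(−k_r t) = e^(−2.13×0.3450) = 0.4796.
D = 9.370 × (0.8980 − 0.4796) + 3.66 × 0.4796 = 3.920 + 1.755 = 5.676 mg/L.
DO = C_s − D = 10.4 − 5.676 = 4.724 mg/L.

DO ≈ 4.72 mg/L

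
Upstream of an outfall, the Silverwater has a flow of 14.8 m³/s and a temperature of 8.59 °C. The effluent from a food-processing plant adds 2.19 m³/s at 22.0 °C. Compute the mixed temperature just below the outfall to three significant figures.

Flow-weighted mixing: C = (Q_r C_r + Q_w C_w)/(Q_r + Q_w)
= (14.8×8.59 + 2.19×22.0)/(14.8 + 2.19) = 175.3/16.99 = 10.32 °C.

10.3 °C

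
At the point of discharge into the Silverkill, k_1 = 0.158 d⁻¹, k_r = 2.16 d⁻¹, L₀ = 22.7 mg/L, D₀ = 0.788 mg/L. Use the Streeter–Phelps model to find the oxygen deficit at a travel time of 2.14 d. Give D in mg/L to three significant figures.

D ≈ 1.27 mg/L

k_1 L₀/(k_r−k_1) = 0.158×22.7/(2.16−0.158) = 3.587/2.002 = 1.792 mg/L.
e^(−k_1 t) = e^(−0.158×2.140) = 0.7131; e^(−k_r t) = e^(−2.16×2.140) = 0.009829.
D = 1.792 × (0.7131 − 0.009829) + 0.788 × 0.009829 = 1.260 + 0.007745 = 1.268 mg/L.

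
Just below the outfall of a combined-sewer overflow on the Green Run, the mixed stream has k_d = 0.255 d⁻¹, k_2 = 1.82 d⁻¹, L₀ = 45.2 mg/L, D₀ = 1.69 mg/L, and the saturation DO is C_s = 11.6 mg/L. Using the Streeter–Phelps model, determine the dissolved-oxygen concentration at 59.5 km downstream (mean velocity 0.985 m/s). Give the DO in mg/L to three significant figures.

DO ≈ 7.03 mg/L

Travel time t = x/v = 59.5 km / (0.985 m/s) = 59500 m / 0.985 m/s = 60410 s = 0.6991 d.
k_d L₀/(k_2−k_d) = 0.255×45.2/(1.82−0.255) = 11.53/1.565 = 7.365 mg/L.
e^(−k_d t) = e^(−0.255×0.6991) = 0.8367; e^(−k_2 t) = e^(−1.82×0.6991) = 0.2801.
D = 7.365 × (0.8367 − 0.2801) + 1.69 × 0.2801 = 4.099 + 0.4734 = 4.572 mg/L.
DO = C_s − D = 11.6 − 4.572 = 7.028 mg/L.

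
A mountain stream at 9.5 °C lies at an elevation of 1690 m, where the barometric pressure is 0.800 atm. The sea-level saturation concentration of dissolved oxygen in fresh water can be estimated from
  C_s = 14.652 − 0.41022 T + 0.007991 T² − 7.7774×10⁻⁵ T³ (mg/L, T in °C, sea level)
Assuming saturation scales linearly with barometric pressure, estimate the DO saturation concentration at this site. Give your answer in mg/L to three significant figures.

At sea level: C_s = 14.652 − 0.41022×9.5 + 0.007991×9.5² − 7.7774×10⁻⁵×9.5³ = 11.41 mg/L.
Pressure correction: C_s' = 11.41 × 0.800 = 9.128 mg/L.

C_s ≈ 9.13 mg/L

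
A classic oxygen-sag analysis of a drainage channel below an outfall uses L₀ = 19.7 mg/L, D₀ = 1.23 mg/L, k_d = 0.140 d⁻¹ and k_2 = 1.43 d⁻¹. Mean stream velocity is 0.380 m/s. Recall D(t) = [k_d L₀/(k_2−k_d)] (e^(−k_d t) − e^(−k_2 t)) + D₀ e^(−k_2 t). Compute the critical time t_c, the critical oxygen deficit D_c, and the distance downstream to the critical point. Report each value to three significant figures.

t_c ≈ 1.14 d; D_c ≈ 1.64 mg/L; x_c ≈ 37.3 km

With k_2/k_d = 10.21 and 1 − D₀(k_2−k_d)/(k_d L₀) = 0.4247,
t_c = ln(10.21 × 0.4247) / (1.43 − 0.140) = ln(4.338) / 1.290 = 1.467/1.290 = 1.138 d.
L(t_c) = L₀ e^(−k_d t_c) = 19.7 × 0.8528 = 16.80 mg/L, and at the critical point k_2 D_c = k_d L, so D_c = (0.140/1.43) × 16.80 = 1.645 mg/L.
x_c = v t_c = 0.380 m/s × 1.138 d × 86400 s/d = 37350 m ≈ 37.3 km.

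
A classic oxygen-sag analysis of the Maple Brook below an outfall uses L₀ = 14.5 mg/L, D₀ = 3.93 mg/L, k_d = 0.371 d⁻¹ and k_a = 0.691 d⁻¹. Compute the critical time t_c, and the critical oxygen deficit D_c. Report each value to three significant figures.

t_c = [1/(k_a−k_d)] ln[(k_a/k_d)(1 − D₀(k_a−k_d)/(k_d L₀))]
= [1/(0.691−0.371)] ln[(0.691/0.371)(1 − 3.93×0.3200/(0.371×14.5))]
= (1/0.3200) ln[1.863 × 0.7662] = 3.125 × ln(1.427) = 3.125 × 0.3557 = 1.111 d.
D_c = (k_d/k_a) L₀ e^(−k_d t_c) = (0.371/0.691) × 14.5 × e^(−0.371×1.111) = 0.5369 × 14.5 × 0.6621 = 5.155 mg/L.

t_c ≈ 1.11 d; D_c ≈ 5.15 mg/L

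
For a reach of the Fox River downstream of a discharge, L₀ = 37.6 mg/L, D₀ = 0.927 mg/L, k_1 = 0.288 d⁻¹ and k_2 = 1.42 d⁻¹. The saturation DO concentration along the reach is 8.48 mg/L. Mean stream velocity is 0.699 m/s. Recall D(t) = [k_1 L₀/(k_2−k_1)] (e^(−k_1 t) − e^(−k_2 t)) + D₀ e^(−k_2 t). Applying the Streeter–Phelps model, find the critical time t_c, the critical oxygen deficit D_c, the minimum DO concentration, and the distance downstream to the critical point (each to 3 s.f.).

t_c = [1/(k_2−k_1)] ln[(k_2/k_1)(1 − D₀(k_2−k_1)/(k_1 L₀))]
= [1/(1.42−0.288)] ln[(1.42/0.288)(1 − 0.927×1.132/(0.288×37.6))]
= (1/1.132) ln[4.931 × 0.9031] = 0.8834 × ln(4.453) = 0.8834 × 1.494 = 1.319 d.
D_c = (k_1/k_2) L₀ e^(−k_1 t_c) = (0.288/1.42) × 37.6 × e^(−0.288×1.319) = 0.2028 × 37.6 × 0.6839 = 5.215 mg/L.
Minimum DO = C_s − D_c = 8.48 − 5.215 = 3.265 mg/L.
x_c = v t_c = 0.699 m/s × 1.319 d × 86400 s/d = 79680 m ≈ 79.7 km.

t_c ≈ 1.32 d; D_c ≈ 5.22 mg/L; min DO ≈ 3.26 mg/L; x_c ≈ 79.7 km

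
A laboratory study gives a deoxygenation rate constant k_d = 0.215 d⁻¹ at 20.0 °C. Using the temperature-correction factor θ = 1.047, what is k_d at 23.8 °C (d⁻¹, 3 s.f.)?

k_d(T₂) = k_d(T₁) · θ^(T₂−T₁) = 0.215 × 1.047^(23.8−20.0)
= 0.215 × 1.047^3.80 = 0.215 × 1.191 = 0.2560 d⁻¹.

k_d ≈ 0.256 d⁻¹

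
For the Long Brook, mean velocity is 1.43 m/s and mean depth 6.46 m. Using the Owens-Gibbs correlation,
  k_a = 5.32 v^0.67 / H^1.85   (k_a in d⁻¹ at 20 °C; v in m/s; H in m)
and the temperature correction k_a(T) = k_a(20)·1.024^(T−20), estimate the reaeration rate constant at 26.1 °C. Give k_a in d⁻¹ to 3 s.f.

k_a ≈ 0.248 d⁻¹

k_a(20) = 5.32 × 1.43^0.67 / 6.46^1.85 = 5.32 × 1.271 / 31.54 = 0.2143 d⁻¹.
k_a(26.1) = 0.2143 × 1.024^(26.1−20) = 0.2143 × 1.156 = 0.2477 d⁻¹.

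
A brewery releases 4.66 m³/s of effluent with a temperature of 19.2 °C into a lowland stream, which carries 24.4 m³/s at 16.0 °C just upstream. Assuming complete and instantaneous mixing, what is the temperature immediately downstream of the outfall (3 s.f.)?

16.5 °C

Flow-weighted mixing: C = (Q_r C_r + Q_w C_w)/(Q_r + Q_w)
= (24.4×16.0 + 4.66×19.2)/(24.4 + 4.66) = 479.9/29.06 = 16.51 °C.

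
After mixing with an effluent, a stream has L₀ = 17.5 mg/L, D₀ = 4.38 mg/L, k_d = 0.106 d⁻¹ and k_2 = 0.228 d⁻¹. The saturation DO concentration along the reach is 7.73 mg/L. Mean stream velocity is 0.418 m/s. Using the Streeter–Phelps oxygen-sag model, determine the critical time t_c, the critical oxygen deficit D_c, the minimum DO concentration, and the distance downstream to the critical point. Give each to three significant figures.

t_c ≈ 3.49 d; D_c ≈ 5.62 mg/L; min DO ≈ 2.11 mg/L; x_c ≈ 126 km

At the critical point dD/dt = 0, so k_d L₀ e^(−k_d t) = k_2 D. Substituting D(t) from the Streeter–Phelps equation and solving for t gives
t_c = ln[(k_2/k_d)(1 − D₀(k_2−k_d)/(k_d L₀))] / (k_2−k_d).
Here k_2−k_d = 0.1220 d⁻¹ and 1 − D₀(k_2−k_d)/(k_d L₀) = 1 − 4.38×0.1220/(0.106×17.5) = 0.7119, so
t_c = ln(2.151 × 0.7119) / 0.1220 = 0.4261 / 0.1220 = 3.493 d.
L(t_c) = L₀ e^(−k_d t_c) = 17.5 × 0.6906 = 12.08 mg/L, and at the critical point k_2 D_c = k_d L, so D_c = (0.106/0.228) × 12.08 = 5.618 mg/L.
Minimum DO = C_s − D_c = 7.73 − 5.618 = 2.112 mg/L.
x_c = v t_c = 0.418 m/s × 3.493 d × 86400 s/d = 126100 m ≈ 126 km.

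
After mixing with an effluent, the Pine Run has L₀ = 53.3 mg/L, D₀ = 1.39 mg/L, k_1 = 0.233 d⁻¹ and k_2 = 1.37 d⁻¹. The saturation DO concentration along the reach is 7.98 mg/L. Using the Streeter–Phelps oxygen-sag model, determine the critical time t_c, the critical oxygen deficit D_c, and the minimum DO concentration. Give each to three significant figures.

t_c ≈ 1.44 d; D_c ≈ 6.48 mg/L; min DO ≈ 1.50 mg/L

t_c = [1/(k_2−k_1)] ln[(k_2/k_1)(1 − D₀(k_2−k_1)/(k_1 L₀))]
= [1/(1.37−0.233)] ln[(1.37/0.233)(1 − 1.39×1.137/(0.233×53.3))]
= (1/1.137) ln[5.880 × 0.8727] = 0.8795 × ln(5.132) = 0.8795 × 1.635 = 1.438 d.
L(t_c) = L₀ e^(−k_1 t_c) = 53.3 × 0.7152 = 38.12 mg/L, and at the critical point k_2 D_c = k_1 L, so D_c = (0.233/1.37) × 38.12 = 6.484 mg/L.
Minimum DO = C_s − D_c = 7.98 − 6.484 = 1.496 mg/L.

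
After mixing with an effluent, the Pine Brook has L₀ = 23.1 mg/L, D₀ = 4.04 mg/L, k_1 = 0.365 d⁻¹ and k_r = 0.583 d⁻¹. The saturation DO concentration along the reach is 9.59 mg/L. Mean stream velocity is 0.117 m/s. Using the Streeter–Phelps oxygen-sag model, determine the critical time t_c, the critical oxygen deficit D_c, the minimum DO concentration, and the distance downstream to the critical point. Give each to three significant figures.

t_c ≈ 1.64 d; D_c ≈ 7.94 mg/L; min DO ≈ 1.65 mg/L; x_c ≈ 16.6 km

At the critical point dD/dt = 0, so k_1 L₀ e^(−k_1 t) = k_r D. Substituting D(t) from the Streeter–Phelps equation and solving for t gives
t_c = ln[(k_r/k_1)(1 − D₀(k_r−k_1)/(k_1 L₀))] / (k_r−k_1).
Here k_r−k_1 = 0.2180 d⁻¹ and 1 − D₀(k_r−k_1)/(k_1 L₀) = 1 − 4.04×0.2180/(0.365×23.1) = 0.8955, so
t_c = ln(1.597 × 0.8955) / 0.2180 = 0.3580 / 0.2180 = 1.642 d.
D_c = (k_1/k_r) L₀ e^(−k_1 t_c) = (0.365/0.583) × 23.1 × e^(−0.365×1.642) = 0.6261 × 23.1 × 0.5492 = 7.942 mg/L.
Minimum DO = C_s − D_c = 9.59 − 7.942 = 1.648 mg/L.
x_c = v t_c = 0.117 m/s × 1.642 d × 86400 s/d = 16600 m ≈ 16.6 km.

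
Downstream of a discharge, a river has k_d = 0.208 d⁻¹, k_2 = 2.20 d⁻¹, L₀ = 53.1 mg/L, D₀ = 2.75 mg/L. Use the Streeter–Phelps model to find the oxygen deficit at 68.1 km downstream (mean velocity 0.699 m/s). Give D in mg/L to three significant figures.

Travel time t = x/v = 68.1 km / (0.699 m/s) = 68100 m / 0.699 m/s = 97420 s = 1.128 d.
k_d L₀/(k_2−k_d) = 0.208×53.1/(2.20−0.208) = 11.04/1.992 = 5.545 mg/L.
e^(−k_d t) = e^(−0.208×1.128) = 0.7909; e^(−k_2 t) = e^(−2.20×1.128) = 0.08368.
D = 5.545 × (0.7909 − 0.08368) + 2.75 × 0.08368 = 3.921 + 0.2301 = 4.152 mg/L.

D ≈ 4.15 mg/L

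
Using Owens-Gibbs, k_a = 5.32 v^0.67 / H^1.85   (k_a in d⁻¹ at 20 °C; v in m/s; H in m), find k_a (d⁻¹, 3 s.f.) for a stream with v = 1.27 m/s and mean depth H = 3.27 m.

k_a ≈ 0.698 d⁻¹

k_a = 5.32 × 1.27^0.67 / 3.27^1.85 = 5.32 × 1.174 / 8.952 = 0.6975 d⁻¹.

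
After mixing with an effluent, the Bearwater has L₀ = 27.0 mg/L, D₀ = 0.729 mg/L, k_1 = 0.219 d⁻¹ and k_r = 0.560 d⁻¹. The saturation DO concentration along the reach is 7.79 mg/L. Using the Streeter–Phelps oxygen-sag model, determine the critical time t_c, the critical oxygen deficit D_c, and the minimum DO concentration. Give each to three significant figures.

t_c ≈ 2.63 d; D_c ≈ 5.94 mg/L; min DO ≈ 1.85 mg/L

t_c = [1/(k_r−k_1)] ln[(k_r/k_1)(1 − D₀(k_r−k_1)/(k_1 L₀))]
= [1/(0.560−0.219)] ln[(0.560/0.219)(1 − 0.729×0.3410/(0.219×27.0))]
= (1/0.3410) ln[2.557 × 0.9580] = 2.933 × ln(2.450) = 2.933 × 0.8959 = 2.627 d.
D_c = (k_1/k_r) L₀ e^(−k_1 t_c) = (0.219/0.560) × 27.0 × e^(−0.219×2.627) = 0.3911 × 27.0 × 0.5625 = 5.939 mg/L.
Minimum DO = C_s − D_c = 7.79 − 5.939 = 1.851 mg/L.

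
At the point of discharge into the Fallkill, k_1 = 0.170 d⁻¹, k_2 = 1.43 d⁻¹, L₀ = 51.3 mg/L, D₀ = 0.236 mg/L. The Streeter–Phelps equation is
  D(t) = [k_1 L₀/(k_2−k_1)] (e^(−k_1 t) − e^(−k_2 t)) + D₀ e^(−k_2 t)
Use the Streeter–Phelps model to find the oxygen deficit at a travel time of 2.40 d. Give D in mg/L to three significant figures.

k_1 L₀/(k_2−k_1) = 0.170×51.3/(1.43−0.170) = 8.721/1.260 = 6.921 mg/L.
e^(−k_1 t) = e^(−0.170×2.400) = 0.6650; e^(−k_2 t) = e^(−1.43×2.400) = 0.03232.
D = 6.921 × (0.6650 − 0.03232) + 0.236 × 0.03232 = 4.379 + 0.007628 = 4.387 mg/L.

D ≈ 4.39 mg/L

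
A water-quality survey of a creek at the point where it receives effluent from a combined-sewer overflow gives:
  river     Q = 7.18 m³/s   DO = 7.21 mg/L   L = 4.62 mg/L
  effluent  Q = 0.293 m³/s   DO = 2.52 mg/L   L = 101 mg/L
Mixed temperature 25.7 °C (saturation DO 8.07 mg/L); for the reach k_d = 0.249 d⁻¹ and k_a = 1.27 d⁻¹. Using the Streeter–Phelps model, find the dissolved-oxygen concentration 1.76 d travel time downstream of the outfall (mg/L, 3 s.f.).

DO ≈ 6.86 mg/L

Mixed DO = (7.18×7.21 + 0.293×2.52)/(7.18+0.293) = 52.51/7.473 = 7.026 mg/L.
Mixed L₀ = (7.18×4.62 + 0.293×101)/(7.473) = 62.76/7.473 = 8.399 mg/L.
Initial deficit D₀ = C_s − DO₀ = 8.07 − 7.026 = 1.044 mg/L.
D(1.76) = [0.249×8.399/(1.27−0.249)](e^(−0.249×1.76) − e^(−1.27×1.76)) + 1.044 e^(−1.27×1.76)
= 2.048 × (0.6452 − 0.1070) + 1.044 × 0.1070 = 1.214 mg/L.
DO = 8.07 − 1.214 = 6.856 mg/L.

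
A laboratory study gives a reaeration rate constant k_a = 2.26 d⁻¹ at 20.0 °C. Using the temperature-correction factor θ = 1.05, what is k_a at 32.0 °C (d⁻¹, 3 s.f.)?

k_a(T₂) = k_a(T₁) · θ^(T₂−T₁) = 2.26 × 1.05^(32.0−20.0)
= 2.26 × 1.05^12.0 = 2.26 × 1.796 = 4.059 d⁻¹.

k_a ≈ 4.06 d⁻¹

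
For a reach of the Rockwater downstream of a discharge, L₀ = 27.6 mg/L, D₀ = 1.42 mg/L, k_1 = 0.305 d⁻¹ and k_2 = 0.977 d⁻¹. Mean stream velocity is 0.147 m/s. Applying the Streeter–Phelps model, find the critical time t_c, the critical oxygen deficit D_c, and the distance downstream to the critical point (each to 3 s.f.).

With k_2/k_1 = 3.203 and 1 − D₀(k_2−k_1)/(k_1 L₀) = 0.8866,
t_c = ln(3.203 × 0.8866) / (0.977 − 0.305) = ln(2.840) / 0.6720 = 1.044/0.6720 = 1.553 d.
L(t_c) = L₀ e^(−k_1 t_c) = 27.6 × 0.6226 = 17.19 mg/L, and at the critical point k_2 D_c = k_1 L, so D_c = (0.305/0.977) × 17.19 = 5.365 mg/L.
x_c = v t_c = 0.147 m/s × 1.553 d × 86400 s/d = 19730 m ≈ 19.7 km.

t_c ≈ 1.55 d; D_c ≈ 5.36 mg/L; x_c ≈ 19.7 km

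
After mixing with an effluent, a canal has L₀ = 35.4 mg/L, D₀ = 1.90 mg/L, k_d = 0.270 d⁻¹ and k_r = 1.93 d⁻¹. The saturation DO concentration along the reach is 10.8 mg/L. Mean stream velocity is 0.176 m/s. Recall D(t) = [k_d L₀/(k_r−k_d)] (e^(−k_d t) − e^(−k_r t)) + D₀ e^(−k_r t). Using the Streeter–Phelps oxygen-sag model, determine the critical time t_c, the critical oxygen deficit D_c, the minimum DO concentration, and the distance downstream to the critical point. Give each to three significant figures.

At the critical point dD/dt = 0, so k_d L₀ e^(−k_d t) = k_r D. Substituting D(t) from the Streeter–Phelps equation and solving for t gives
t_c = ln[(k_r/k_d)(1 − D₀(k_r−k_d)/(k_d L₀))] / (k_r−k_d).
Here k_r−k_d = 1.660 d⁻¹ and 1 − D₀(k_r−k_d)/(k_d L₀) = 1 − 1.90×1.660/(0.270×35.4) = 0.6700, so
t_c = ln(7.148 × 0.6700) / 1.660 = 1.566 / 1.660 = 0.9436 d.
L(t_c) = L₀ e^(−k_d t_c) = 35.4 × 0.7751 = 27.44 mg/L, and at the critical point k_r D_c = k_d L, so D_c = (0.270/1.93) × 27.44 = 3.839 mg/L.
Minimum DO = C_s − D_c = 10.8 − 3.839 = 6.961 mg/L.
x_c = v t_c = 0.176 m/s × 0.9436 d × 86400 s/d = 14350 m ≈ 14.3 km.

t_c ≈ 0.944 d; D_c ≈ 3.84 mg/L; min DO ≈ 6.96 mg/L; x_c ≈ 14.3 km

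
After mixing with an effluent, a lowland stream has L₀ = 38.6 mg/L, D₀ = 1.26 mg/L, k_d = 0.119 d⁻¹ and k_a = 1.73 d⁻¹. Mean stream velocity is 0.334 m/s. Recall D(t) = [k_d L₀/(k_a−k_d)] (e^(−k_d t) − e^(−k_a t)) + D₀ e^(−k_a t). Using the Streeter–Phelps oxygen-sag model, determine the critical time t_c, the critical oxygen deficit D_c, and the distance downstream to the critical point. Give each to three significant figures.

t_c = [1/(k_a−k_d)] ln[(k_a/k_d)(1 − D₀(k_a−k_d)/(k_d L₀))]
= [1/(1.73−0.119)] ln[(1.73/0.119)(1 − 1.26×1.611/(0.119×38.6))]
= (1/1.611) ln[14.54 × 0.5581] = 0.6207 × ln(8.113) = 0.6207 × 2.094 = 1.300 d.
D_c = (k_d/k_a) L₀ e^(−k_d t_c) = (0.119/1.73) × 38.6 × e^(−0.119×1.300) = 0.06879 × 38.6 × 0.8567 = 2.275 mg/L.
x_c = v t_c = 0.334 m/s × 1.300 d × 86400 s/d = 37500 m ≈ 37.5 km.

t_c ≈ 1.30 d; D_c ≈ 2.27 mg/L; x_c ≈ 37.5 km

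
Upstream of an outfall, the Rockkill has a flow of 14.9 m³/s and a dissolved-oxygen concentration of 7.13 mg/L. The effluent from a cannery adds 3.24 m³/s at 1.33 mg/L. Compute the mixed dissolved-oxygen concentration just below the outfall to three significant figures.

6.09 mg/L

Flow-weighted mixing: C = (Q_r C_r + Q_w C_w)/(Q_r + Q_w)
= (14.9×7.13 + 3.24×1.33)/(14.9 + 3.24) = 110.5/18.14 = 6.094 mg/L.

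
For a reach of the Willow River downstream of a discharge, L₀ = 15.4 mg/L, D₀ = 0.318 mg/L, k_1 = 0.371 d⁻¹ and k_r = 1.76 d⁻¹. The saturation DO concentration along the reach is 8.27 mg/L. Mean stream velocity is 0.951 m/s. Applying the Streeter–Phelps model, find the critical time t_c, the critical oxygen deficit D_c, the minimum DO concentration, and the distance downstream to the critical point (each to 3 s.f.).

t_c ≈ 1.06 d; D_c ≈ 2.19 mg/L; min DO ≈ 6.08 mg/L; x_c ≈ 87.3 km

With k_r/k_1 = 4.744 and 1 − D₀(k_r−k_1)/(k_1 L₀) = 0.9227,
t_c = ln(4.744 × 0.9227) / (1.76 − 0.371) = ln(4.377) / 1.389 = 1.476/1.389 = 1.063 d.
L(t_c) = L₀ e^(−k_1 t_c) = 15.4 × 0.6741 = 10.38 mg/L, and at the critical point k_r D_c = k_1 L, so D_c = (0.371/1.76) × 10.38 = 2.188 mg/L.
Minimum DO = C_s − D_c = 8.27 − 2.188 = 6.082 mg/L.
x_c = v t_c = 0.951 m/s × 1.063 d × 86400 s/d = 87340 m ≈ 87.3 km.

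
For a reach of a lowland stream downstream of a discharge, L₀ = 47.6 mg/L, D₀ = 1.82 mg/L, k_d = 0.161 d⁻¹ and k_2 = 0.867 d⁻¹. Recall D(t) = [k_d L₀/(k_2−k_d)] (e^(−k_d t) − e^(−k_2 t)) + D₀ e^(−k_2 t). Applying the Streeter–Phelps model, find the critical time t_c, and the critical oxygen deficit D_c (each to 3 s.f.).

At the critical point dD/dt = 0, so k_d L₀ e^(−k_d t) = k_2 D. Substituting D(t) from the Streeter–Phelps equation and solving for t gives
t_c = ln[(k_2/k_d)(1 − D₀(k_2−k_d)/(k_d L₀))] / (k_2−k_d).
Here k_2−k_d = 0.7060 d⁻¹ and 1 − D₀(k_2−k_d)/(k_d L₀) = 1 − 1.82×0.7060/(0.161×47.6) = 0.8323, so
t_c = ln(5.385 × 0.8323) / 0.7060 = 1.500 / 0.7060 = 2.125 d.
D_c = (k_d/k_2) L₀ e^(−k_d t_c) = (0.161/0.867) × 47.6 × e^(−0.161×2.125) = 0.1857 × 47.6 × 0.7103 = 6.278 mg/L.

t_c ≈ 2.12 d; D_c ≈ 6.28 mg/L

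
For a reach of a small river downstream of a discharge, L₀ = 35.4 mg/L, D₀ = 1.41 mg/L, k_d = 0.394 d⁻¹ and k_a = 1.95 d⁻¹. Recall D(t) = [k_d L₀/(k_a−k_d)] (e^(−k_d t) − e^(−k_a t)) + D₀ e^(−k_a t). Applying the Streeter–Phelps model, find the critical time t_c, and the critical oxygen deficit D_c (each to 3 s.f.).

t_c ≈ 0.918 d; D_c ≈ 4.98 mg/L

At the critical point dD/dt = 0, so k_d L₀ e^(−k_d t) = k_a D. Substituting D(t) from the Streeter–Phelps equation and solving for t gives
t_c = ln[(k_a/k_d)(1 − D₀(k_a−k_d)/(k_d L₀))] / (k_a−k_d).
Here k_a−k_d = 1.556 d⁻¹ and 1 − D₀(k_a−k_d)/(k_d L₀) = 1 − 1.41×1.556/(0.394×35.4) = 0.8427, so
t_c = ln(4.949 × 0.8427) / 1.556 = 1.428 / 1.556 = 0.9178 d.
L(t_c) = L₀ e^(−k_d t_c) = 35.4 × 0.6966 = 24.66 mg/L, and at the critical point k_a D_c = k_d L, so D_c = (0.394/1.95) × 24.66 = 4.982 mg/L.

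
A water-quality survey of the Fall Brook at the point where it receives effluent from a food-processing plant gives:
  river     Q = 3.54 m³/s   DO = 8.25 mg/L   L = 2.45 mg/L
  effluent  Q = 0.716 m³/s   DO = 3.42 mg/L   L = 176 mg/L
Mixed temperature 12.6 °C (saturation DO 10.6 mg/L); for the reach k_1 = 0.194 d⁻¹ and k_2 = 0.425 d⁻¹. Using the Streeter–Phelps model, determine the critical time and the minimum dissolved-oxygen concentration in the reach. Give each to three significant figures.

Mixed DO = (3.54×8.25 + 0.716×3.42)/(3.54+0.716) = 31.65/4.256 = 7.437 mg/L.
Mixed L₀ = (3.54×2.45 + 0.716×176)/(4.256) = 134.7/4.256 = 31.65 mg/L.
Initial deficit D₀ = C_s − DO₀ = 10.6 − 7.437 = 3.163 mg/L.
t_c = (1/0.2310) ln[(0.425/0.194)(1 − 3.163×0.2310/(0.194×31.65))] = 4.329 × ln(1.930) = 2.847 d.
D_c = (0.194/0.425) × 31.65 × e^(−0.194×2.847) = 0.4565 × 31.65 × 0.5757 = 8.316 mg/L.
Minimum DO = 10.6 − 8.316 = 2.284 mg/L.

t_c ≈ 2.85 d; minimum DO ≈ 2.28 mg/L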